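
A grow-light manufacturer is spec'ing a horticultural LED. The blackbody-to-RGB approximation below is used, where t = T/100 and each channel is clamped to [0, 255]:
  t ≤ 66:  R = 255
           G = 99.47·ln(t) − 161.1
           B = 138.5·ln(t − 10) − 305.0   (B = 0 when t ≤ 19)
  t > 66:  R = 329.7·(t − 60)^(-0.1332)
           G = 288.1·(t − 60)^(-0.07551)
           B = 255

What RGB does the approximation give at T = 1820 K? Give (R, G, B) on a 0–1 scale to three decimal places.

t = 1820/100 = 18.2; the t ≤ 66 branch applies.
R = 255 by definition for t ≤ 66.
G = 99.47·ln 18.2 − 161.1 = 99.47·2.9014 − 161.1 = 127.504.
t = 18.2 ≤ 19, so B = 0.
Dividing each by 255: (1.0000, 0.5000, 0.0000) → (1.000, 0.500, 0.000).

(1.000, 0.500, 0.000)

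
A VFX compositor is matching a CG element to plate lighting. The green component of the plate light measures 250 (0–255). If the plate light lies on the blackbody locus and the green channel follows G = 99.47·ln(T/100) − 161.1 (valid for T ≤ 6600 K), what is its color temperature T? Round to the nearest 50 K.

ln t = (250 + 161.1) / 99.47 = 4.1329.
t = e^4.1329 = 62.359.
T = 100·t = 6236 K → 6250 K to the nearest 50 K.

6250 K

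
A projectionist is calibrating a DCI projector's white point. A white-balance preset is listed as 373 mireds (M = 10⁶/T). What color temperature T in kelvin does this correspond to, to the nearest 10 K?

T = 10⁶ / 373 = 2680.97 K → 2680 K.

2680 K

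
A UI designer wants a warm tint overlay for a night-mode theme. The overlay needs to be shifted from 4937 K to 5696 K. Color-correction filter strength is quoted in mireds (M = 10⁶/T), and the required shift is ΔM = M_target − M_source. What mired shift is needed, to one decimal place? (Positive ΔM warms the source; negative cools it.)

-27.0 mireds

M_source = 10⁶/4937 = 202.552; M_target = 10⁶/5696 = 175.562.
ΔM = 175.562 − 202.552 = -26.990 → -27.0 mireds, a cooling shift.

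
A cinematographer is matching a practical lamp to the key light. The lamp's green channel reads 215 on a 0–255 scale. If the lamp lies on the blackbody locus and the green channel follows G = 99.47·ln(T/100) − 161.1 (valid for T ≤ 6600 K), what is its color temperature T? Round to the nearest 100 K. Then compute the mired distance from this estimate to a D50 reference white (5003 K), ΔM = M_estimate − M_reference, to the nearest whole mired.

+27 mireds

ln t = (215 + 161.1) / 99.47 = 3.7810.
t = e^3.7810 = 43.862.
T = 100·t = 4386 K → 4400 K to the nearest 100 K.
M_estimate = 10⁶/4400 = 227.27; M_reference = 10⁶/5003 = 199.88.
ΔM = 227.27 − 199.88 = 27.39 → +27 mireds.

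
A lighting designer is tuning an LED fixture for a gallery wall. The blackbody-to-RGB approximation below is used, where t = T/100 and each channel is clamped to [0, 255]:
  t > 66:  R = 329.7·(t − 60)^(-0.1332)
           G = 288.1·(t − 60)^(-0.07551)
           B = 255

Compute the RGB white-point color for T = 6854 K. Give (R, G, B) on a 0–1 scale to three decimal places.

(0.972, 0.961, 1.000)

t = 6854/100 = 68.54; the t > 66 branch applies.
R = 329.7·(68.54 − 60)^(-0.1332) = 329.7·8.54^(-0.1332) = 329.7·0.75150 = 247.770.
G = 288.1·(68.54 − 60)^(-0.07551) = 288.1·8.54^(-0.07551) = 288.1·0.85048 = 245.024.
B = 255 by definition for t > 66.
Dividing each by 255: (0.9716, 0.9609, 1.0000) → (0.972, 0.961, 1.000).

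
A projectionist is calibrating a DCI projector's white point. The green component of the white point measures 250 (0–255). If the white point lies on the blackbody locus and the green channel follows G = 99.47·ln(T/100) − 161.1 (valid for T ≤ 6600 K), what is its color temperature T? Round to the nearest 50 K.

6250 K

ln t = (250 + 161.1) / 99.47 = 4.1329.
t = e^4.1329 = 62.359.
T = 100·t = 6236 K → 6250 K to the nearest 50 K.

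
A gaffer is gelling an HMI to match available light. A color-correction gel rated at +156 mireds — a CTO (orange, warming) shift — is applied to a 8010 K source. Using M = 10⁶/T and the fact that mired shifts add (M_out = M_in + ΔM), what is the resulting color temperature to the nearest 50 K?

3550 K

M_in = 10⁶/8010 = 124.84 mireds.
M_out = 124.84 + (+156) = 280.84 mireds.
T_out = 10⁶/280.84 = 3560.7 K → 3550 K.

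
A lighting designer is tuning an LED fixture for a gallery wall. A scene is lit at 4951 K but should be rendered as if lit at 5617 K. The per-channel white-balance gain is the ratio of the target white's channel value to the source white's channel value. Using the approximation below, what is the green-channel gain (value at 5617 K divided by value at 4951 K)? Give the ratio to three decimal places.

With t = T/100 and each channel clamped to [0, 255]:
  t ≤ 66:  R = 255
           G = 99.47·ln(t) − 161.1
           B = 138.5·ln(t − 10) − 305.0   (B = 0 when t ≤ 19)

1.055

At 4951 K (t = 49.51):
  G = 99.47·ln 49.51 − 161.1 = 99.47·3.9022 − 161.1 = 227.049.
At 5617 K (t = 56.17):
  G = 99.47·ln 56.17 − 161.1 = 99.47·4.0284 − 161.1 = 239.603.
Gain = 239.603 / 227.049 = 1.0553 → 1.055.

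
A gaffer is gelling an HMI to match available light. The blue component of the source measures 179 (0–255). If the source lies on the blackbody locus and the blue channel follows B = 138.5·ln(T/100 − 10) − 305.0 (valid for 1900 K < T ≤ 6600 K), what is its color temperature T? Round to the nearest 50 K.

ln(t − 10) = (179 + 305.0) / 138.5 = 3.4946.
t − 10 = e^3.4946 = 32.937, so t = 42.937.
T = 100·t = 4294 K → 4300 K to the nearest 50 K.

4300 K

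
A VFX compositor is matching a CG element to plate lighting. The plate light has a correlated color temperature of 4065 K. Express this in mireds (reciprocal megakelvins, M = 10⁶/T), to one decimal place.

246.0 mireds

M = 10⁶ / 4065 = 246.002 → 246.0 mireds.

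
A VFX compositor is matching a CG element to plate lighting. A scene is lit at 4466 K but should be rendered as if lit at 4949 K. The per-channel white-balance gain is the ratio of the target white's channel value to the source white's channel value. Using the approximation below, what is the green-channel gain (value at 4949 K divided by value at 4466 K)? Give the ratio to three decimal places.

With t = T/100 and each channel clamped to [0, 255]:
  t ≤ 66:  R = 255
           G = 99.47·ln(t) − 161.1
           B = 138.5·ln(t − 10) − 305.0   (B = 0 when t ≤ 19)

At 4466 K (t = 44.66):
  G = 99.47·ln 44.66 − 161.1 = 99.47·3.7991 − 161.1 = 216.794.
At 4949 K (t = 49.49):
  G = 99.47·ln 49.49 − 161.1 = 99.47·3.9018 − 161.1 = 227.009.
Gain = 227.009 / 216.794 = 1.0471 → 1.047.

1.047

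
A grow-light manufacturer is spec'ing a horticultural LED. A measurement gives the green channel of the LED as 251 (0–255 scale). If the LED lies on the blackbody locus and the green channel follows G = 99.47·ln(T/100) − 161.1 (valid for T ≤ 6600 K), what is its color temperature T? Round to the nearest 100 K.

6300 K

ln t = (251 + 161.1) / 99.47 = 4.1430.
t = e^4.1430 = 62.989.
T = 100·t = 6299 K → 6300 K to the nearest 100 K.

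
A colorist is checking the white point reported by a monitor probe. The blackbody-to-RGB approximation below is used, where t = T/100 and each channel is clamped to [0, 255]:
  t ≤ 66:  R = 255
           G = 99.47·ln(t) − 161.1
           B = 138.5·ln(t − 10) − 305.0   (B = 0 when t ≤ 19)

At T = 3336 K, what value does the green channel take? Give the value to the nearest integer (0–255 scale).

t = 3336/100 = 33.36; the t ≤ 66 branch applies.
G = 99.47·ln 33.36 − 161.1 = 99.47·3.5074 − 161.1 = 187.777.
Rounded: 188.

188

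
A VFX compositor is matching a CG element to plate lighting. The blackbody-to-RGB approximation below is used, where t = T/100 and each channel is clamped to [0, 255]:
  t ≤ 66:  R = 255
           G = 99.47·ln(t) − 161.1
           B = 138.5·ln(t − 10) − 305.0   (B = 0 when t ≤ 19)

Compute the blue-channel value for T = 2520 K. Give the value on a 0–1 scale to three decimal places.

0.282

t = 2520/100 = 25.2; the t ≤ 66 branch applies.
B = 138.5·ln(25.2 − 10) − 305.0 = 138.5·ln 15.2 − 305.0 = 138.5·2.7213 − 305.0 = 71.899.
On a 0–1 scale: 71.899/255 = 0.2820 → 0.282.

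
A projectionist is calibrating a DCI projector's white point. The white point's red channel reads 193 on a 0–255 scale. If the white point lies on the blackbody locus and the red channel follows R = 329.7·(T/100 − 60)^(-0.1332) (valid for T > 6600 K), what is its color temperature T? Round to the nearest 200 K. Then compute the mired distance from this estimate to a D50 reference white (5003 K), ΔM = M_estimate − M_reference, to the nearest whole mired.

(t − 60)^(-0.1332) = 193/329.7 = 0.58538.
t − 60 = 0.58538^(1/-0.1332) = 0.58538^(-7.508) = 55.713, so t = 115.713.
T = 100·t = 11571 K → 11600 K to the nearest 200 K.
M_estimate = 10⁶/11600 = 86.21; M_reference = 10⁶/5003 = 199.88.
ΔM = 86.21 − 199.88 = -113.67 → -114 mireds.

-114 mireds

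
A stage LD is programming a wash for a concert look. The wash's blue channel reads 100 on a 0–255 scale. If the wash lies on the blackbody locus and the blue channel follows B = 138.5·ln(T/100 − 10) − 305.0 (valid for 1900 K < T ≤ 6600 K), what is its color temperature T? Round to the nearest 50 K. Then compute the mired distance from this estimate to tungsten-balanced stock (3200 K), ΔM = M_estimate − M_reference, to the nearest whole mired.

ln(t − 10) = (100 + 305.0) / 138.5 = 2.9242.
t − 10 = e^2.9242 = 18.619, so t = 28.619.
T = 100·t = 2862 K → 2850 K to the nearest 50 K.
M_estimate = 10⁶/2850 = 350.88; M_reference = 10⁶/3200 = 312.50.
ΔM = 350.88 − 312.50 = 38.38 → +38 mireds.

+38 mireds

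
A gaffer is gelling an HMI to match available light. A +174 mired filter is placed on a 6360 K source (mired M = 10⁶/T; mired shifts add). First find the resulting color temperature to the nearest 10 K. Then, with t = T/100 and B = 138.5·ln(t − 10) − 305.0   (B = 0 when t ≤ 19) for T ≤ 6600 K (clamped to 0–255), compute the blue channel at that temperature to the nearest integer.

111

M_in = 10⁶/6360 = 157.23; M_out = 157.23 + (+174) = 331.23.
T_out = 10⁶/331.23 = 3019.0 K → 3020 K; t = 30.2.
B = 138.5·ln(30.2 − 10) − 305.0 = 138.5·ln 20.2 − 305.0 = 138.5·3.0057 − 305.0 = 111.287.
Rounded: 111.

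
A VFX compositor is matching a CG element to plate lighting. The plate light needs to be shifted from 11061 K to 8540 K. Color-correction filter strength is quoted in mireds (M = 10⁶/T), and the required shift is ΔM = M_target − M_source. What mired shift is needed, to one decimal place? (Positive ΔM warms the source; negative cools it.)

M_source = 10⁶/11061 = 90.408; M_target = 10⁶/8540 = 117.096.
ΔM = 117.096 − 90.408 = 26.688 → +26.7 mireds, a warming shift.

+26.7 mireds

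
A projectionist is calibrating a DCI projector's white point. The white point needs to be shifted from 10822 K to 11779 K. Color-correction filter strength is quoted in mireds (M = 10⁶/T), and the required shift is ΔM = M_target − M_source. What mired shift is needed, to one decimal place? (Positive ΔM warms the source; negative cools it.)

-7.5 mireds

M_source = 10⁶/10822 = 92.404; M_target = 10⁶/11779 = 84.897.
ΔM = 84.897 − 92.404 = -7.508 → -7.5 mireds, a cooling shift.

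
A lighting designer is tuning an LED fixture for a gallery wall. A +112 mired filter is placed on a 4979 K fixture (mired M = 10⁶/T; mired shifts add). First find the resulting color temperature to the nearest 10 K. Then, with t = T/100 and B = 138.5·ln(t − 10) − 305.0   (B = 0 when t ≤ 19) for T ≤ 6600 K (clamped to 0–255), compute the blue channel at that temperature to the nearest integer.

123

M_in = 10⁶/4979 = 200.84; M_out = 200.84 + (+112) = 312.84.
T_out = 10⁶/312.84 = 3196.5 K → 3200 K; t = 32.
B = 138.5·ln(32 − 10) − 305.0 = 138.5·ln 22 − 305.0 = 138.5·3.0910 − 305.0 = 123.109.
Rounded: 123.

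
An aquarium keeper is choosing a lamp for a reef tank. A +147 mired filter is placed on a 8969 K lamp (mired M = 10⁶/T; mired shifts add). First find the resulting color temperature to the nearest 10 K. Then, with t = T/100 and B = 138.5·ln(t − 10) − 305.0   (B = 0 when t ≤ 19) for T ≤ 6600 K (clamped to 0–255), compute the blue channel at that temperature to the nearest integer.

M_in = 10⁶/8969 = 111.50; M_out = 111.50 + (+147) = 258.50.
T_out = 10⁶/258.50 = 3868.5 K → 3870 K; t = 38.7.
B = 138.5·ln(38.7 − 10) − 305.0 = 138.5·ln 28.7 − 305.0 = 138.5·3.3569 − 305.0 = 159.930.
Rounded: 160.

160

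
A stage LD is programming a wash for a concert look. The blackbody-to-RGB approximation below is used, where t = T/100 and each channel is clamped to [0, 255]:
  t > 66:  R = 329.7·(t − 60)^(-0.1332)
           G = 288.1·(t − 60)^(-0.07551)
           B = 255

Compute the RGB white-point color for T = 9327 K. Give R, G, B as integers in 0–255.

t = 9327/100 = 93.27; the t > 66 branch applies.
R = 329.7·(93.27 − 60)^(-0.1332) = 329.7·33.27^(-0.1332) = 329.7·0.62699 = 206.720.
G = 288.1·(93.27 − 60)^(-0.07551) = 288.1·33.27^(-0.07551) = 288.1·0.76748 = 221.112.
B = 255 by definition for t > 66.
Rounded: (207, 221, 255).

R=207, G=221, B=255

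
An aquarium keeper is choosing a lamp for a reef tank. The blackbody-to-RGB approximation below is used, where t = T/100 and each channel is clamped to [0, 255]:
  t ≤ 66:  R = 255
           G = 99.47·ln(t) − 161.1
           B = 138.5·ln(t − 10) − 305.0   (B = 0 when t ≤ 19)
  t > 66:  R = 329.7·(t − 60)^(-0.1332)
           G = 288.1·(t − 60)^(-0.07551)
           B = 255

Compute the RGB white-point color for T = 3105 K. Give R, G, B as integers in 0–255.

t = 3105/100 = 31.05; the t ≤ 66 branch applies.
R = 255 by definition for t ≤ 66.
G = 99.47·ln 31.05 − 161.1 = 99.47·3.4356 − 161.1 = 180.639.
B = 138.5·ln(31.05 − 10) − 305.0 = 138.5·ln 21.05 − 305.0 = 138.5·3.0469 − 305.0 = 116.996.
Rounded: (255, 181, 117).

R=255, G=181, B=117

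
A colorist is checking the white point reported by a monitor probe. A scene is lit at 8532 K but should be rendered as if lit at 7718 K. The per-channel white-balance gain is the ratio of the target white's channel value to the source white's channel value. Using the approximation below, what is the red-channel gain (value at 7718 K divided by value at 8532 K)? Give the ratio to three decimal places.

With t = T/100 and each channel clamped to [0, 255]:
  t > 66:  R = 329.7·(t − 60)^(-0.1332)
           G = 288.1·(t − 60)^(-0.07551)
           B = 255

At 8532 K (t = 85.32):
  R = 329.7·(85.32 − 60)^(-0.1332) = 329.7·25.32^(-0.1332) = 329.7·0.65022 = 214.377.
At 7718 K (t = 77.18):
  R = 329.7·(77.18 − 60)^(-0.1332) = 329.7·17.18^(-0.1332) = 329.7·0.68469 = 225.743.
Gain = 225.743 / 214.377 = 1.0530 → 1.053.

1.053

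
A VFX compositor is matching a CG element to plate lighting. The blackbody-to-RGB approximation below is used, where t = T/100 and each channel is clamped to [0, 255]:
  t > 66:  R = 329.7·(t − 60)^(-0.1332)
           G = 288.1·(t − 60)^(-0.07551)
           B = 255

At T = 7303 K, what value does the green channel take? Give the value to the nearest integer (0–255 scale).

237

t = 7303/100 = 73.03; the t > 66 branch applies.
G = 288.1·(73.03 − 60)^(-0.07551) = 288.1·13.03^(-0.07551) = 288.1·0.82378 = 237.331.
Rounded: 237.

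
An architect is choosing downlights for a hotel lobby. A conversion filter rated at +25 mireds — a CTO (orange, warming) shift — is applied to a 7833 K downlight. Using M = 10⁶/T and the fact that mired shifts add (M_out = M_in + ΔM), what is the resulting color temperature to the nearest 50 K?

M_in = 10⁶/7833 = 127.67 mireds.
M_out = 127.67 + (+25) = 152.67 mireds.
T_out = 10⁶/152.67 = 6550.3 K → 6550 K.

6550 K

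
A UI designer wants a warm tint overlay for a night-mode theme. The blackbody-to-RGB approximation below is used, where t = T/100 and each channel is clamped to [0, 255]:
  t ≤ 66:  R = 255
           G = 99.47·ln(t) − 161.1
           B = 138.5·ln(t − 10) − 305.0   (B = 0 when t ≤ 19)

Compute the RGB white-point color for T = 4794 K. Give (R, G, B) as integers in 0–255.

(255, 224, 199)

t = 4794/100 = 47.94; the t ≤ 66 branch applies.
R = 255 by definition for t ≤ 66.
G = 99.47·ln 47.94 − 161.1 = 99.47·3.8700 − 161.1 = 223.844.
B = 138.5·ln(47.94 − 10) − 305.0 = 138.5·ln 37.94 − 305.0 = 138.5·3.6360 − 305.0 = 198.587.
Rounded: (255, 224, 199).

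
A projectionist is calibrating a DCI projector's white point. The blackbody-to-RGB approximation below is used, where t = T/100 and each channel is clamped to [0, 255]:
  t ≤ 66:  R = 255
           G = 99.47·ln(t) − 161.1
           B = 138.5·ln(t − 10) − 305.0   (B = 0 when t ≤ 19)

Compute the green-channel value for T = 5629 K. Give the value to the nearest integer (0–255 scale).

t = 5629/100 = 56.29; the t ≤ 66 branch applies.
G = 99.47·ln 56.29 − 161.1 = 99.47·4.0305 − 161.1 = 239.816.
Rounded: 240.

240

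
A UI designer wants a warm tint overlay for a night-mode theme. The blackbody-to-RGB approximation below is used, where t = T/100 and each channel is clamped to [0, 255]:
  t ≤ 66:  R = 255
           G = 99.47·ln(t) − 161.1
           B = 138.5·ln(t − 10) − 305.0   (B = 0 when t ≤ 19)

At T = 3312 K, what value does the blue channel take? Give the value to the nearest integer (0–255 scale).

t = 3312/100 = 33.12; the t ≤ 66 branch applies.
B = 138.5·ln(33.12 − 10) − 305.0 = 138.5·ln 23.12 − 305.0 = 138.5·3.1407 − 305.0 = 129.987.
Rounded: 130.

130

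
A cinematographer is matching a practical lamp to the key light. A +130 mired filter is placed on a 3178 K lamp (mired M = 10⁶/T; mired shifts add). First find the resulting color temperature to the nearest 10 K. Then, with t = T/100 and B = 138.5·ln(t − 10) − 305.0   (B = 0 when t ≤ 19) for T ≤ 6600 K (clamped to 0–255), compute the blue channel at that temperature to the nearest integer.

45

M_in = 10⁶/3178 = 314.66; M_out = 314.66 + (+130) = 444.66.
T_out = 10⁶/444.66 = 2248.9 K → 2250 K; t = 22.5.
B = 138.5·ln(22.5 − 10) − 305.0 = 138.5·ln 12.5 − 305.0 = 138.5·2.5257 − 305.0 = 44.813.
Rounded: 45.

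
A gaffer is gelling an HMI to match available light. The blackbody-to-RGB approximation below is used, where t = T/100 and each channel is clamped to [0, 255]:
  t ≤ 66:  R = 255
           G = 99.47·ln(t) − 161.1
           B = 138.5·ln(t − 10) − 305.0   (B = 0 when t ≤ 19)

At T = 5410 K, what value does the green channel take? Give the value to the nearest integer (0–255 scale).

t = 5410/100 = 54.1; the t ≤ 66 branch applies.
G = 99.47·ln 54.1 − 161.1 = 99.47·3.9908 − 161.1 = 235.868.
Rounded: 236.

236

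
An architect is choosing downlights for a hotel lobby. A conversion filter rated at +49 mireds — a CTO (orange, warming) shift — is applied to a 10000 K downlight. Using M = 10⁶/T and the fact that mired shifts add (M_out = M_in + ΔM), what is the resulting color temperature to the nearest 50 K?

M_in = 10⁶/10000 = 100.00 mireds.
M_out = 100.00 + (+49) = 149.00 mireds.
T_out = 10⁶/149.00 = 6711.4 K → 6700 K.

6700 K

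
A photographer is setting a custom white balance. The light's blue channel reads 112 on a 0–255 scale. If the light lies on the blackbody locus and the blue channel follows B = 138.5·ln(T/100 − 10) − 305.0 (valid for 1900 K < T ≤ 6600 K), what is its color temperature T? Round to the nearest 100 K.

3000 K

ln(t − 10) = (112 + 305.0) / 138.5 = 3.0108.
t − 10 = e^3.0108 = 20.304, so t = 30.304.
T = 100·t = 3030 K → 3000 K to the nearest 100 K.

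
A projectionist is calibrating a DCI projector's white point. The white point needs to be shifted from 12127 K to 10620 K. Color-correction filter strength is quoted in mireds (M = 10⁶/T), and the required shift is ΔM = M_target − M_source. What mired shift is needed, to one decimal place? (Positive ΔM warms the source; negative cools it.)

M_source = 10⁶/12127 = 82.461; M_target = 10⁶/10620 = 94.162.
ΔM = 94.162 − 82.461 = 11.701 → +11.7 mireds, a warming shift.

+11.7 mireds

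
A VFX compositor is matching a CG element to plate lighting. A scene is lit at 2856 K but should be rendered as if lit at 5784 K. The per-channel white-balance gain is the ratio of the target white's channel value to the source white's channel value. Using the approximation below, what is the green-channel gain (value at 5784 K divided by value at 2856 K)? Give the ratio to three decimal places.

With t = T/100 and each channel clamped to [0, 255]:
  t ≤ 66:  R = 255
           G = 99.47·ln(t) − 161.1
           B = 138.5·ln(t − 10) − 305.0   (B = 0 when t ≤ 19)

1.407

At 2856 K (t = 28.56):
  G = 99.47·ln 28.56 − 161.1 = 99.47·3.3520 − 161.1 = 172.324.
At 5784 K (t = 57.84):
  G = 99.47·ln 57.84 − 161.1 = 99.47·4.0577 − 161.1 = 242.517.
Gain = 242.517 / 172.324 = 1.4073 → 1.407.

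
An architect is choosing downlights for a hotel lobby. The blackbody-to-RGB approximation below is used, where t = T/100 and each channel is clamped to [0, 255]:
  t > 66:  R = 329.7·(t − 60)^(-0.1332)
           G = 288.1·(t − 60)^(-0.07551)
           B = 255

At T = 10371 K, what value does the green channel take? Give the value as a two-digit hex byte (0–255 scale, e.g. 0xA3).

t = 10371/100 = 103.71; the t > 66 branch applies.
G = 288.1·(103.71 − 60)^(-0.07551) = 288.1·43.71^(-0.07551) = 288.1·0.75183 = 216.602.
Rounded: 217; in hex, 0xD9.

0xD9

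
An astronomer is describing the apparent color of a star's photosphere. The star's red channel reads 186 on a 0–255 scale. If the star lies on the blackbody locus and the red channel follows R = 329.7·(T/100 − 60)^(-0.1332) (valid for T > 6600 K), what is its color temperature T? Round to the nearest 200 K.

13400 K

(t − 60)^(-0.1332) = 186/329.7 = 0.56415.
t − 60 = 0.56415^(1/-0.1332) = 0.56415^(-7.508) = 73.521, so t = 133.521.
T = 100·t = 13352 K → 13400 K to the nearest 200 K.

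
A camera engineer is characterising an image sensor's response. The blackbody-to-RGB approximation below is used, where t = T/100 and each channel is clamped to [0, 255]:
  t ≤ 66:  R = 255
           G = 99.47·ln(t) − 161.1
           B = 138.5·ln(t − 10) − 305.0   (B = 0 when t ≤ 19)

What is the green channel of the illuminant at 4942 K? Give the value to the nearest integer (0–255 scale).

227

t = 4942/100 = 49.42; the t ≤ 66 branch applies.
G = 99.47·ln 49.42 − 161.1 = 99.47·3.9004 − 161.1 = 226.868.
Rounded: 227.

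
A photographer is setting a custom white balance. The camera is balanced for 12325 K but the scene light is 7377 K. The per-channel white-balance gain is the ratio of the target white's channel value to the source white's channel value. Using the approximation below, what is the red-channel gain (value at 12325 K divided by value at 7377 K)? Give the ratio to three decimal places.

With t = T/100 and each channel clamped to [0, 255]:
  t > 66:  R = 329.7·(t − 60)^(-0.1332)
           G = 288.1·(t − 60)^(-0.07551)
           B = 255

0.816

At 7377 K (t = 73.77):
  R = 329.7·(73.77 − 60)^(-0.1332) = 329.7·13.77^(-0.1332) = 329.7·0.70517 = 232.495.
At 12325 K (t = 123.25):
  R = 329.7·(123.25 − 60)^(-0.1332) = 329.7·63.25^(-0.1332) = 329.7·0.57557 = 189.766.
Gain = 189.766 / 232.495 = 0.8162 → 0.816.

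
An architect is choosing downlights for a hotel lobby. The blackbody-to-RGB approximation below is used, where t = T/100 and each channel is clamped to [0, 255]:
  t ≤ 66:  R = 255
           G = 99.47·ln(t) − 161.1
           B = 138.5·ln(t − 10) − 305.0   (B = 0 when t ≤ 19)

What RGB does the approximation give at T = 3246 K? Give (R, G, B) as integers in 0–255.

t = 3246/100 = 32.46; the t ≤ 66 branch applies.
R = 255 by definition for t ≤ 66.
G = 99.47·ln 32.46 − 161.1 = 99.47·3.4800 − 161.1 = 185.056.
B = 138.5·ln(32.46 − 10) − 305.0 = 138.5·ln 22.46 − 305.0 = 138.5·3.1117 − 305.0 = 125.975.
Rounded: (255, 185, 126).

(255, 185, 126)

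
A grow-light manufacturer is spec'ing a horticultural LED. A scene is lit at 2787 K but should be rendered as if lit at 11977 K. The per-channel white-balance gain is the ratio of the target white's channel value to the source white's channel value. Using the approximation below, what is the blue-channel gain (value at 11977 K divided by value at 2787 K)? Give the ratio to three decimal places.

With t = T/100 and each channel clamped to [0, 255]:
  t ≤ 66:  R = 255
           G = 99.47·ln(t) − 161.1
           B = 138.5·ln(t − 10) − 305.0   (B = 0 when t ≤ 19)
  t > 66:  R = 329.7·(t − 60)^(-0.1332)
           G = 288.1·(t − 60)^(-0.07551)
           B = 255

2.704

At 2787 K (t = 27.87):
  B = 138.5·ln(27.87 − 10) − 305.0 = 138.5·ln 17.87 − 305.0 = 138.5·2.8831 − 305.0 = 94.313.
At 11977 K (t = 119.77):
  B = 255 by definition for t > 66.
Gain = 255.000 / 94.313 = 2.7038 → 2.704.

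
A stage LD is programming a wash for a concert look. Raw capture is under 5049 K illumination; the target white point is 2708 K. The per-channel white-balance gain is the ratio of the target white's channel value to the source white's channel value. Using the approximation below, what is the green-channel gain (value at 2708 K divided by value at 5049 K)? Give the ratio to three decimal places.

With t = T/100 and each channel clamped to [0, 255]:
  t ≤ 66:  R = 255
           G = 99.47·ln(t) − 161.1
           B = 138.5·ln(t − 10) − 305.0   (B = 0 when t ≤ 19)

At 5049 K (t = 50.49):
  G = 99.47·ln 50.49 − 161.1 = 99.47·3.9218 − 161.1 = 228.999.
At 2708 K (t = 27.08):
  G = 99.47·ln 27.08 − 161.1 = 99.47·3.2988 − 161.1 = 167.031.
Gain = 167.031 / 228.999 = 0.7294 → 0.729.

0.729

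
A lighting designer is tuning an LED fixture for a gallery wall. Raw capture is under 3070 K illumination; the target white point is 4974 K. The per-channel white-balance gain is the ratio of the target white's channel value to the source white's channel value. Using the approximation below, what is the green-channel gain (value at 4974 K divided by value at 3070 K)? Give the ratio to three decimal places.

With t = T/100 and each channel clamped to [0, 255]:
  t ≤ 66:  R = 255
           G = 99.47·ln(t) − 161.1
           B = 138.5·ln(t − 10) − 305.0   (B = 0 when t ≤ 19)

At 3070 K (t = 30.7):
  G = 99.47·ln 30.7 − 161.1 = 99.47·3.4243 − 161.1 = 179.511.
At 4974 K (t = 49.74):
  G = 99.47·ln 49.74 − 161.1 = 99.47·3.9068 − 161.1 = 227.510.
Gain = 227.510 / 179.511 = 1.2674 → 1.267.

1.267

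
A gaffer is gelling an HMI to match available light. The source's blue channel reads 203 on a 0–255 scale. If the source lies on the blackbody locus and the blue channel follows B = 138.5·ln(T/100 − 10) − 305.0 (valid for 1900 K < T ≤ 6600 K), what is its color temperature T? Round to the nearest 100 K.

ln(t − 10) = (203 + 305.0) / 138.5 = 3.6679.
t − 10 = e^3.6679 = 39.168, so t = 49.168.
T = 100·t = 4917 K → 4900 K to the nearest 100 K.

4900 K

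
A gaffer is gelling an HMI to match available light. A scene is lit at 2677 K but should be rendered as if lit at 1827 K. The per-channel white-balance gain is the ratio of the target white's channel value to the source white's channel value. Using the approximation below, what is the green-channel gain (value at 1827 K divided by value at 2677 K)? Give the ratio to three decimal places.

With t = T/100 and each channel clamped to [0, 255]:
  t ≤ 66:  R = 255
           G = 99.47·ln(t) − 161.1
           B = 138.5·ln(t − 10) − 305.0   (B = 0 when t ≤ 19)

At 2677 K (t = 26.77):
  G = 99.47·ln 26.77 − 161.1 = 99.47·3.2873 − 161.1 = 165.886.
At 1827 K (t = 18.27):
  G = 99.47·ln 18.27 − 161.1 = 99.47·2.9053 − 161.1 = 127.886.
Gain = 127.886 / 165.886 = 0.7709 → 0.771.

0.771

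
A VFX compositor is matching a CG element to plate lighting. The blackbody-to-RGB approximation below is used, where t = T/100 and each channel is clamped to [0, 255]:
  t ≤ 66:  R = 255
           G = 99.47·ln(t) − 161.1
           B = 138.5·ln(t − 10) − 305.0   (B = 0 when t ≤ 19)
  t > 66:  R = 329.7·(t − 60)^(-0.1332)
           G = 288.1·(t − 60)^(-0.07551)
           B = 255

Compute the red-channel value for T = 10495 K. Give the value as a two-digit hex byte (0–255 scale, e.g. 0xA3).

0xC7

t = 10495/100 = 104.95; the t > 66 branch applies.
R = 329.7·(104.95 − 60)^(-0.1332) = 329.7·44.95^(-0.1332) = 329.7·0.60236 = 198.598.
Rounded: 199; in hex, 0xC7.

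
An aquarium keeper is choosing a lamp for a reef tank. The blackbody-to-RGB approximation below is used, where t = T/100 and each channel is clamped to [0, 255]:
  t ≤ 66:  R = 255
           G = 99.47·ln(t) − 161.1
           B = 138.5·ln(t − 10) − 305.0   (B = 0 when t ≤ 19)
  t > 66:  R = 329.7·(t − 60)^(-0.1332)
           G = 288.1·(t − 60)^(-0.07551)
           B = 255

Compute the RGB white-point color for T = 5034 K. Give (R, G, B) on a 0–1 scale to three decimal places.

(1.000, 0.897, 0.812)

t = 5034/100 = 50.34; the t ≤ 66 branch applies.
R = 255 by definition for t ≤ 66.
G = 99.47·ln 50.34 − 161.1 = 99.47·3.9188 − 161.1 = 228.703.
B = 138.5·ln(50.34 − 10) − 305.0 = 138.5·ln 40.34 − 305.0 = 138.5·3.6973 − 305.0 = 207.082.
Dividing each by 255: (1.0000, 0.8969, 0.8121) → (1.000, 0.897, 0.812).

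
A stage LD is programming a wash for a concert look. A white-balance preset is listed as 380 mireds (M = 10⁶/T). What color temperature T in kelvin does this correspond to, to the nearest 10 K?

T = 10⁶ / 380 = 2631.58 K → 2630 K.

2630 K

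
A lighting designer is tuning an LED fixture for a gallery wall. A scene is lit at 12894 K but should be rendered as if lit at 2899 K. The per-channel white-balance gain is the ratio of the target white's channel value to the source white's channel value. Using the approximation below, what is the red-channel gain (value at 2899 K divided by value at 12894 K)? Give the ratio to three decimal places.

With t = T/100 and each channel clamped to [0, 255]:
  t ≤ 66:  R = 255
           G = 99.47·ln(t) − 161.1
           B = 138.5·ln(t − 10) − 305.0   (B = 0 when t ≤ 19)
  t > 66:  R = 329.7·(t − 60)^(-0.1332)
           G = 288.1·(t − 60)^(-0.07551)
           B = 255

At 12894 K (t = 128.94):
  R = 329.7·(128.94 − 60)^(-0.1332) = 329.7·68.94^(-0.1332) = 329.7·0.56900 = 187.601.
At 2899 K (t = 28.99):
  R = 255 by definition for t ≤ 66.
Gain = 255.000 / 187.601 = 1.3593 → 1.359.

1.359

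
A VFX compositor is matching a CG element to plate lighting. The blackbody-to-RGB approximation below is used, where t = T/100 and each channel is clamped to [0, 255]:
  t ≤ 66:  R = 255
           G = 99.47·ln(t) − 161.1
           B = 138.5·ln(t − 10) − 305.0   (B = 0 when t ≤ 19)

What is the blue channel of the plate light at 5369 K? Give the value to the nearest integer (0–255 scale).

218

t = 5369/100 = 53.69; the t ≤ 66 branch applies.
B = 138.5·ln(53.69 − 10) − 305.0 = 138.5·ln 43.69 − 305.0 = 138.5·3.7771 − 305.0 = 218.131.
Rounded: 218.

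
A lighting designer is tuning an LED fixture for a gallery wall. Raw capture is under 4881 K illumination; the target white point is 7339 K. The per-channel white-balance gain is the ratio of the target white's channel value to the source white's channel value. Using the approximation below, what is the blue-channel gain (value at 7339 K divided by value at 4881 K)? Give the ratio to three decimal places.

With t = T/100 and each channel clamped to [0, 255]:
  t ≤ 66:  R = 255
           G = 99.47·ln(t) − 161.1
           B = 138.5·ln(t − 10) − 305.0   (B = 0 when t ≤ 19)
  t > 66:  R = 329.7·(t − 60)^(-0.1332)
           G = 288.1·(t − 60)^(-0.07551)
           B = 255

1.264

At 4881 K (t = 48.81):
  B = 138.5·ln(48.81 − 10) − 305.0 = 138.5·ln 38.81 − 305.0 = 138.5·3.6587 − 305.0 = 201.727.
At 7339 K (t = 73.39):
  B = 255 by definition for t > 66.
Gain = 255.000 / 201.727 = 1.2641 → 1.264.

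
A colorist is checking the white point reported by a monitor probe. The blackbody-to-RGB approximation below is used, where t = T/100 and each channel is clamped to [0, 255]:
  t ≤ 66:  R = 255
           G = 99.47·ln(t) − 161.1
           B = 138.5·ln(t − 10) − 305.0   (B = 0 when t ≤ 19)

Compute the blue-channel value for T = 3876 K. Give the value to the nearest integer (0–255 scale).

t = 3876/100 = 38.76; the t ≤ 66 branch applies.
B = 138.5·ln(38.76 − 10) − 305.0 = 138.5·ln 28.76 − 305.0 = 138.5·3.3590 − 305.0 = 160.219.
Rounded: 160.

160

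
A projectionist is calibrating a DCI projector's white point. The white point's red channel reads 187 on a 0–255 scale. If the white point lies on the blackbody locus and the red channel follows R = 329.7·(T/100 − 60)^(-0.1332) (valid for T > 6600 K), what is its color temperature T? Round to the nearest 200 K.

(t − 60)^(-0.1332) = 187/329.7 = 0.56718.
t − 60 = 0.56718^(1/-0.1332) = 0.56718^(-7.508) = 70.620, so t = 130.620.
T = 100·t = 13062 K → 13000 K to the nearest 200 K.

13000 K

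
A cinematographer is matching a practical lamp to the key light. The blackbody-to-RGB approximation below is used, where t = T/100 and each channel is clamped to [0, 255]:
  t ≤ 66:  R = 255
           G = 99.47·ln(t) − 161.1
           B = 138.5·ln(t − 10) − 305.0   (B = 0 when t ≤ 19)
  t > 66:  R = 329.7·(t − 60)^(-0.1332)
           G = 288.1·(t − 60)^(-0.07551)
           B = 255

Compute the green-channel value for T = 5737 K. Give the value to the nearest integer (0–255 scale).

t = 5737/100 = 57.37; the t ≤ 66 branch applies.
G = 99.47·ln 57.37 − 161.1 = 99.47·4.0495 − 161.1 = 241.706.
Rounded: 242.

242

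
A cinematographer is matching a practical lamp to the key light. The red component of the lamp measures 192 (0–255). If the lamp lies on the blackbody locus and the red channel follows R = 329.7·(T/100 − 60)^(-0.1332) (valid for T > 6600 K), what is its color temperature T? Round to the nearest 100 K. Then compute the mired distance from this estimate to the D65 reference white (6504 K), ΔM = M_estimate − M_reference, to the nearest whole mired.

(t − 60)^(-0.1332) = 192/329.7 = 0.58235.
t − 60 = 0.58235^(1/-0.1332) = 0.58235^(-7.508) = 57.929, so t = 117.929.
T = 100·t = 11793 K → 11800 K to the nearest 100 K.
M_estimate = 10⁶/11800 = 84.75; M_reference = 10⁶/6504 = 153.75.
ΔM = 84.75 − 153.75 = -69.01 → -69 mireds.

-69 mireds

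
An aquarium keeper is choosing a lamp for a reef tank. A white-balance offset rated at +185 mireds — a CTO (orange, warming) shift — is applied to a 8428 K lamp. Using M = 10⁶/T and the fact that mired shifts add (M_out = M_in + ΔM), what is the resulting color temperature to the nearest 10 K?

M_in = 10⁶/8428 = 118.65 mireds.
M_out = 118.65 + (+185) = 303.65 mireds.
T_out = 10⁶/303.65 = 3293.2 K → 3290 K.

3290 K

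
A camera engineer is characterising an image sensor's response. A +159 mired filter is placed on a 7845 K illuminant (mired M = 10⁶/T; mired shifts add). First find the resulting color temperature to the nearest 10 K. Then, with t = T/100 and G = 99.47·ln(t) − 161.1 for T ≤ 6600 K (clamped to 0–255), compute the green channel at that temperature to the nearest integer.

192

M_in = 10⁶/7845 = 127.47; M_out = 127.47 + (+159) = 286.47.
T_out = 10⁶/286.47 = 3490.8 K → 3490 K; t = 34.9.
G = 99.47·ln 34.9 − 161.1 = 99.47·3.5525 − 161.1 = 192.266.
Rounded: 192.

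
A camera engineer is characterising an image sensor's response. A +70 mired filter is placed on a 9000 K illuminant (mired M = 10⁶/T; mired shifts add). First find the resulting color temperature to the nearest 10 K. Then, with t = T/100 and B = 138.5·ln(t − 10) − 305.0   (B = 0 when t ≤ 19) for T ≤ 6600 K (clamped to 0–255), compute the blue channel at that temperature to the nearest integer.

M_in = 10⁶/9000 = 111.11; M_out = 111.11 + (+70) = 181.11.
T_out = 10⁶/181.11 = 5521.5 K → 5520 K; t = 55.2.
B = 138.5·ln(55.2 − 10) − 305.0 = 138.5·ln 45.2 − 305.0 = 138.5·3.8111 − 305.0 = 222.837.
Rounded: 223.

223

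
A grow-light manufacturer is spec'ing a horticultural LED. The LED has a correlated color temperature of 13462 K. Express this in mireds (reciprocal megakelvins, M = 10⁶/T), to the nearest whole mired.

74 mireds

M = 10⁶ / 13462 = 74.283 → 74 mireds.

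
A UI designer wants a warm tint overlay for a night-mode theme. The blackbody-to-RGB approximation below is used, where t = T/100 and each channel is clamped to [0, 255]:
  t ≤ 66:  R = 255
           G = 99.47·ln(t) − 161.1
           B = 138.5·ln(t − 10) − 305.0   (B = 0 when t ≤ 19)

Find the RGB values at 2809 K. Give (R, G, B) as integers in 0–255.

t = 2809/100 = 28.09; the t ≤ 66 branch applies.
R = 255 by definition for t ≤ 66.
G = 99.47·ln 28.09 − 161.1 = 99.47·3.3354 − 161.1 = 170.674.
B = 138.5·ln(28.09 − 10) − 305.0 = 138.5·ln 18.09 − 305.0 = 138.5·2.8954 − 305.0 = 96.007.
Rounded: (255, 171, 96).

(255, 171, 96)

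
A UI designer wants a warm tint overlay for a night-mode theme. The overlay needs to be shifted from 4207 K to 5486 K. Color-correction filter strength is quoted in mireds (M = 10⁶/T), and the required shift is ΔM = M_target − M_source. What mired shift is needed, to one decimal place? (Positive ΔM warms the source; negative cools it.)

-55.4 mireds

M_source = 10⁶/4207 = 237.699; M_target = 10⁶/5486 = 182.282.
ΔM = 182.282 − 237.699 = -55.417 → -55.4 mireds, a cooling shift.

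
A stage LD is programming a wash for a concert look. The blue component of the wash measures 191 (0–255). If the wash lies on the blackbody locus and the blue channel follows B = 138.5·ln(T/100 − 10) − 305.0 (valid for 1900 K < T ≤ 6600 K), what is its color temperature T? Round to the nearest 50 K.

ln(t − 10) = (191 + 305.0) / 138.5 = 3.5812.
t − 10 = e^3.5812 = 35.918, so t = 45.918.
T = 100·t = 4592 K → 4600 K to the nearest 50 K.

4600 K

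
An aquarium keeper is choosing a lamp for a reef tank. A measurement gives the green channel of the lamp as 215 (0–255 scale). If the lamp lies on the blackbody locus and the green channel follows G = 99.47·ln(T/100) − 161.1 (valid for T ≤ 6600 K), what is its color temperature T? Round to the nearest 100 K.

ln t = (215 + 161.1) / 99.47 = 3.7810.
t = e^3.7810 = 43.862.
T = 100·t = 4386 K → 4400 K to the nearest 100 K.

4400 K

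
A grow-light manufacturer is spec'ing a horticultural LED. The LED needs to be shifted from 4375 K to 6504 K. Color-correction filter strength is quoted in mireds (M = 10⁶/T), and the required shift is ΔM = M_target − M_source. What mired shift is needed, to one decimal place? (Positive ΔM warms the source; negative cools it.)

M_source = 10⁶/4375 = 228.571; M_target = 10⁶/6504 = 153.752.
ΔM = 153.752 − 228.571 = -74.820 → -74.8 mireds, a cooling shift.

-74.8 mireds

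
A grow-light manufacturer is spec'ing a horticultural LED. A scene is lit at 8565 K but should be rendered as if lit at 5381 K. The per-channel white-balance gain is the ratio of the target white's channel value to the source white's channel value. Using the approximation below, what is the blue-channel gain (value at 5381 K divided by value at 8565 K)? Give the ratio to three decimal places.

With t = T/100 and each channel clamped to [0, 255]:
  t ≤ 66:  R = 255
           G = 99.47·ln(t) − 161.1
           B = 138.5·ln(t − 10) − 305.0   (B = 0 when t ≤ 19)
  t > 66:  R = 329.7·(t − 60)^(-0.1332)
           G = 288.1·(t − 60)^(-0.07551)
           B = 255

At 8565 K (t = 85.65):
  B = 255 by definition for t > 66.
At 5381 K (t = 53.81):
  B = 138.5·ln(53.81 − 10) − 305.0 = 138.5·ln 43.81 − 305.0 = 138.5·3.7799 − 305.0 = 218.511.
Gain = 218.511 / 255.000 = 0.8569 → 0.857.

0.857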